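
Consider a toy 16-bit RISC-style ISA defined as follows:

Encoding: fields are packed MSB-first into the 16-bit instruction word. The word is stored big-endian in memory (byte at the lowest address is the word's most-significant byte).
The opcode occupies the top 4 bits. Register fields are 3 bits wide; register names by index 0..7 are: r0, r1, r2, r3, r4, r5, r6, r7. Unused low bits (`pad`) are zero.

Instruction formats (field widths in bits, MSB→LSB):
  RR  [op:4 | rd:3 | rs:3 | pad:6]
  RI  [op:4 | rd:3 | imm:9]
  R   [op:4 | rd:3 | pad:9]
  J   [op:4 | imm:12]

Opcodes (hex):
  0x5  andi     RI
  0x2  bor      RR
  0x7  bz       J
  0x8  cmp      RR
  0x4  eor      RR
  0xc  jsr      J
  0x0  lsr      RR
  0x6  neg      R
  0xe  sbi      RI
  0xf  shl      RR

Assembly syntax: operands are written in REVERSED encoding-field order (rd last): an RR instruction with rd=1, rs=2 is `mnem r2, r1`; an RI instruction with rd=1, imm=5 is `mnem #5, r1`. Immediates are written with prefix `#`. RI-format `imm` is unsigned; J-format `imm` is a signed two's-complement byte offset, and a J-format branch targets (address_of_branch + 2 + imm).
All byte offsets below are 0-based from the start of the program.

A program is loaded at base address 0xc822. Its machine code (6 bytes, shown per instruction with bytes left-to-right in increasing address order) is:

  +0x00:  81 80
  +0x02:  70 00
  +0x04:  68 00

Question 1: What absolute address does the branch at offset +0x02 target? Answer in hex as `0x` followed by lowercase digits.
off 0x02: read 70 00 as big → 0x7000
  op=0x7000>>12=0x7 ⇒ bz (J)
  imm: (w>>0)&0xfff=0x0 → #0
  target = base 0xc822 + off 0x02 + 2 + imm 0 = 0xc826

0xc826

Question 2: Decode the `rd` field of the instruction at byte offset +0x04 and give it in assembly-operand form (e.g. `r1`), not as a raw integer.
r4

[04] 68 00 → 0x6800
  opcode bits[15:12]=0x6: neg/R
  [11:9] rd=4 = r4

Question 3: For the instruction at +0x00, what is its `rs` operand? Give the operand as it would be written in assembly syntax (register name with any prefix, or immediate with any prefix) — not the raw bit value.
[00] 81 80 → 0x8180
  top 4b → 0x8 → cmp [RR]
  rd@[11:9]=0x0 ⇒ r0
  rs@[8:6]=0x6 ⇒ r6

r6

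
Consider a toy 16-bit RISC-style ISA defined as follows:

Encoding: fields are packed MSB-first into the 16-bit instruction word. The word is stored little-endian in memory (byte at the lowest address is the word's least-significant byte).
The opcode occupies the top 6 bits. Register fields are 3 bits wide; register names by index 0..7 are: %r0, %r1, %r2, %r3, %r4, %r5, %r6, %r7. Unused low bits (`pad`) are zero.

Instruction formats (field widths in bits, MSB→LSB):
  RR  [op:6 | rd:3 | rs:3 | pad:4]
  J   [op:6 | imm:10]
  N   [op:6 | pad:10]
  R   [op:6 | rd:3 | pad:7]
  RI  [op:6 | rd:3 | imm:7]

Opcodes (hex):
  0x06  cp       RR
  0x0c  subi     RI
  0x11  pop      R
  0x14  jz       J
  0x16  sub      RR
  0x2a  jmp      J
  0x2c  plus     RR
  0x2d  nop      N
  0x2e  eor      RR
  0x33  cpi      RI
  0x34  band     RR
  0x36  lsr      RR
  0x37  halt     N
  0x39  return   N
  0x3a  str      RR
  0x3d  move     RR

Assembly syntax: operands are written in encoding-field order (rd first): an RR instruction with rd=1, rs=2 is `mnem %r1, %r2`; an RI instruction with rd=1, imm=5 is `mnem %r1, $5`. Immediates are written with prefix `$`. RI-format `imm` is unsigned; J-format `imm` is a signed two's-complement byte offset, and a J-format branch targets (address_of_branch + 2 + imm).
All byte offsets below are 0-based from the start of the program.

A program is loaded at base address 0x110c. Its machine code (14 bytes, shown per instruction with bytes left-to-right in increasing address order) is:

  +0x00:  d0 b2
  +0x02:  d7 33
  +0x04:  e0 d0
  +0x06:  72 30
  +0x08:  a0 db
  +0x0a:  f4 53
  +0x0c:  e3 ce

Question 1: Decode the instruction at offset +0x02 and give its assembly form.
subi %r7, $87

+0x02: d7 33 ⇒ word 0x33d7 (little)
  op=0x33d7>>10=0xc ⇒ subi (RI)
  rd@[9:7]=0x7 ⇒ %r7
  imm@[6:0]=0x57 ⇒ $87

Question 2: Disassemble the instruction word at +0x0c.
off 0x0c: read e3 ce as little → 0xcee3
  opcode bits[15:10]=0x33: cpi/RI
  [9:7] rd=5 = %r5
  [6:0] imm=99 = $99

cpi %r5, $99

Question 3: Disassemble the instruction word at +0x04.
@+04  little-endian(e0 d0) = 0xd0e0
  opcode bits[15:10]=0x34: band/RR
  rd@[9:7]=0x1 ⇒ %r1
  rs@[6:4]=0x6 ⇒ %r6

band %r1, %r6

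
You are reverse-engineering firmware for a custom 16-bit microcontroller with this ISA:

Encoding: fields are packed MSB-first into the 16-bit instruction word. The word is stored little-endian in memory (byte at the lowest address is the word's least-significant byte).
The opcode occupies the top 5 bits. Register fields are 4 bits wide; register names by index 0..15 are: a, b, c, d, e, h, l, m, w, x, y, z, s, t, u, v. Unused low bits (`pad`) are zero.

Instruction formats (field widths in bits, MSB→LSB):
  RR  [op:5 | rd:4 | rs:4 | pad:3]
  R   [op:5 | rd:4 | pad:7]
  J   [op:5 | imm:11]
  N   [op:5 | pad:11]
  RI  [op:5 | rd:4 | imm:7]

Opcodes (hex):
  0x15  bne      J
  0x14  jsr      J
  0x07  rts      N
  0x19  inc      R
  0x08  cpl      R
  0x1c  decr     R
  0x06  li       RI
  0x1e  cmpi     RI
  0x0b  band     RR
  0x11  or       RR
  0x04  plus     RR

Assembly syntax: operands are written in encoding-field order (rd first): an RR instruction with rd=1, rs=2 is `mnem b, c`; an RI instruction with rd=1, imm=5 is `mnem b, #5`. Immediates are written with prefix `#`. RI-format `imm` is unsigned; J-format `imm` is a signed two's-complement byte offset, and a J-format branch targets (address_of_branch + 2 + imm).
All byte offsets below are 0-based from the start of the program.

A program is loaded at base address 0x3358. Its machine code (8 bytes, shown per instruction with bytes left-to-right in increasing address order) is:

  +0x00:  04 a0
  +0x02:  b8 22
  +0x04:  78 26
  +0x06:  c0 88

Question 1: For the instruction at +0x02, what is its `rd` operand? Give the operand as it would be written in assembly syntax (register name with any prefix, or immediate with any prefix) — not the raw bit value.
h

off 0x02: read b8 22 as little → 0x22b8
  top 5b → 0x4 → plus [RR]
  rd@[10:7]=0x5 ⇒ h
  rs@[6:3]=0x7 ⇒ m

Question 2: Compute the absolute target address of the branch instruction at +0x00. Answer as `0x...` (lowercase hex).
0x335e

off 0x00: read 04 a0 as little → 0xa004
  top 5b → 0x14 → jsr [J]
  imm@[10:0]=0x4 ⇒ #4
  target = base 0x3358 + off 0x00 + 2 + imm 4 = 0x335e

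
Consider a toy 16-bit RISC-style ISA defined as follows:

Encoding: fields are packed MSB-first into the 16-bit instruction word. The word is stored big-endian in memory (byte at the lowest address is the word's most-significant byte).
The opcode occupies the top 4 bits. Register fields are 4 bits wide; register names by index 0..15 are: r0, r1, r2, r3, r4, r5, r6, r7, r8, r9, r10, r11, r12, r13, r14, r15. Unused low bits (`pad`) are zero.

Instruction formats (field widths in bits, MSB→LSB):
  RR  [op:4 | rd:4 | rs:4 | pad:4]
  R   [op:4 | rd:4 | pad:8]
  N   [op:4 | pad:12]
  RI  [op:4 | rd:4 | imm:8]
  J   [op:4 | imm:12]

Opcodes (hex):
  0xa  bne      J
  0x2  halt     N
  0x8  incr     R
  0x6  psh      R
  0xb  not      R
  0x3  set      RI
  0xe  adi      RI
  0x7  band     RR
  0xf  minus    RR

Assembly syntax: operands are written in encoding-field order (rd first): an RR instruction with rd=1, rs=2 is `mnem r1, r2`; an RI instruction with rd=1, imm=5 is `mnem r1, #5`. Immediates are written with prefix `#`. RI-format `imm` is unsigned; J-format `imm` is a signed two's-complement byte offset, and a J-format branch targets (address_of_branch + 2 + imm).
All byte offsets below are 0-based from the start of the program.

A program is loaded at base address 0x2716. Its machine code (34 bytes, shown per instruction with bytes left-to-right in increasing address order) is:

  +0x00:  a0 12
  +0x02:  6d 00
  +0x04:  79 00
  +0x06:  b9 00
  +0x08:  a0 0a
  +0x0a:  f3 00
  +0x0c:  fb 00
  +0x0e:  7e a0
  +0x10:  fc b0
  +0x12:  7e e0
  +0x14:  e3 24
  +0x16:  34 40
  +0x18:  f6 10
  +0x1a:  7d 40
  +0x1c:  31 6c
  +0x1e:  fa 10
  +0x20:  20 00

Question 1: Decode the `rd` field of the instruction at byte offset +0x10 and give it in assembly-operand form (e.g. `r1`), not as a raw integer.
off 0x10: read fc b0 as big → 0xfcb0
  op=0xfcb0>>12=0xf ⇒ minus (RR)
  [11:8] rd=12 = r12
  [7:4] rs=11 = r11

r12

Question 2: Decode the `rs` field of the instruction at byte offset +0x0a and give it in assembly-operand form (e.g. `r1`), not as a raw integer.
r0

off 0x0a: read f3 00 as big → 0xf300
  opcode bits[15:12]=0xf: minus/RR
  rd: (w>>8)&0xf=0x3 → r3
  rs: (w>>4)&0xf=0x0 → r0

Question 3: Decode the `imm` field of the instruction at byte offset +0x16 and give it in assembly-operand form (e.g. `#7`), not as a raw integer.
+0x16: 34 40 ⇒ word 0x3440 (big)
  op=0x3440>>12=0x3 ⇒ set (RI)
  [11:8] rd=4 = r4
  [7:0] imm=64 = #64

#64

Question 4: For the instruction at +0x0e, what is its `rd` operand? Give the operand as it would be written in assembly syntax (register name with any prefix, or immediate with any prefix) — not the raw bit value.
r14

@+0e  big-endian(7e a0) = 0x7ea0
  top 4b → 0x7 → band [RR]
  rd@[11:8]=0xe ⇒ r14
  rs@[7:4]=0xa ⇒ r10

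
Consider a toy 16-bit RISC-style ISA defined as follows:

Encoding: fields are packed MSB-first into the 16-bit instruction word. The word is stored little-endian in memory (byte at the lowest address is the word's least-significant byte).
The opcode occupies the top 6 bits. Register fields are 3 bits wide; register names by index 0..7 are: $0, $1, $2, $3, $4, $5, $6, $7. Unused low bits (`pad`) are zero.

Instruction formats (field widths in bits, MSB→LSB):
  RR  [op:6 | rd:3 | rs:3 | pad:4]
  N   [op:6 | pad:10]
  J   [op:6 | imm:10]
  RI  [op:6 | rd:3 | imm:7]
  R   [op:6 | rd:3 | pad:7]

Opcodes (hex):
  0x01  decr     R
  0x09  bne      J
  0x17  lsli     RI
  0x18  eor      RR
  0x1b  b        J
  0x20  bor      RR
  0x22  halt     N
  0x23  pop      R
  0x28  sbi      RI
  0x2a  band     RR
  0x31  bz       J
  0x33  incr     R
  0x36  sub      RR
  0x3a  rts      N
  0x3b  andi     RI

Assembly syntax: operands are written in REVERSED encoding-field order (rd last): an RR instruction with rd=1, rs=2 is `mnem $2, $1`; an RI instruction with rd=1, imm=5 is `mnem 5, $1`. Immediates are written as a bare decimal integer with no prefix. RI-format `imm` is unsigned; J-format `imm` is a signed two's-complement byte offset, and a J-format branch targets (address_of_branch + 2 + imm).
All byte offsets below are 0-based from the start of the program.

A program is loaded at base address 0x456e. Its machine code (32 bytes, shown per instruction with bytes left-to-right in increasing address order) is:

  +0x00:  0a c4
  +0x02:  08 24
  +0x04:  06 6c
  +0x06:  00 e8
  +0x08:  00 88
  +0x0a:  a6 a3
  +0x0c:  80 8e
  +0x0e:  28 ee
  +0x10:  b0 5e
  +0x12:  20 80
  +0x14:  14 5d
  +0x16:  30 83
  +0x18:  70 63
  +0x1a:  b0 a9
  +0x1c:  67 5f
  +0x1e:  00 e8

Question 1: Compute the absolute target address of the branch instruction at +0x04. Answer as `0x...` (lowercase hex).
+0x04: 06 6c ⇒ word 0x6c06 (little)
  op=0x6c06>>10=0x1b ⇒ b (J)
  imm: (w>>0)&0x3ff=0x6 → 6
  target = base 0x456e + off 0x04 + 2 + imm 6 = 0x457a

0x457a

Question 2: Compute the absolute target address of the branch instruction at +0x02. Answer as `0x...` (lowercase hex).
@+02  little-endian(08 24) = 0x2408
  op=0x2408>>10=0x9 ⇒ bne (J)
  [9:0] imm=8 = 8
  target = base 0x456e + off 0x02 + 2 + imm 8 = 0x457a

0x457a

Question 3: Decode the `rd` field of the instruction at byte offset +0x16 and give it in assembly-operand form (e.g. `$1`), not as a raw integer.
$6

[16] 30 83 → 0x8330
  opcode bits[15:10]=0x20: bor/RR
  [9:7] rd=6 = $6
  [6:4] rs=3 = $3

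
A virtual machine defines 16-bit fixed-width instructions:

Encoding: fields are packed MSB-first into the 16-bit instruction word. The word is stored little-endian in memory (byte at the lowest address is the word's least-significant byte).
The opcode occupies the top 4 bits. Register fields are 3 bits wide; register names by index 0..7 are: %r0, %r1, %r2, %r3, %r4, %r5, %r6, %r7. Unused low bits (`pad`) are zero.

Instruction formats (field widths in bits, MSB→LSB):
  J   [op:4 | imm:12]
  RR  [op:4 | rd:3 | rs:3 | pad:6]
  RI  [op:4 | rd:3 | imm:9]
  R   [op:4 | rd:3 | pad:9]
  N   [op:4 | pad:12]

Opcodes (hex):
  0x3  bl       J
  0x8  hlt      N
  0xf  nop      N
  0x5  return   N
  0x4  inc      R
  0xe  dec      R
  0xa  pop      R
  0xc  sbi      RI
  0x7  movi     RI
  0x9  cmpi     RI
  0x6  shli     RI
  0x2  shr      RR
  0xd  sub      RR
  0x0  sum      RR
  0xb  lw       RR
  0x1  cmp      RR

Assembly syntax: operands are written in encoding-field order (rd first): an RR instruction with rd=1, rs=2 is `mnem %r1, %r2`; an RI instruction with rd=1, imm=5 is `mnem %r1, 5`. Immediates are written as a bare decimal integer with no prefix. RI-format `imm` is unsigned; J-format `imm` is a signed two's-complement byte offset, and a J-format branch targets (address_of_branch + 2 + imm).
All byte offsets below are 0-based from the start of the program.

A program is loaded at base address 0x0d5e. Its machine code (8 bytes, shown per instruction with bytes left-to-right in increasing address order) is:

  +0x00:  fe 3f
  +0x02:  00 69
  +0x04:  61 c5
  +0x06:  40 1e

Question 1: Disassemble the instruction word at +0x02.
off 0x02: read 00 69 as little → 0x6900
  opcode bits[15:12]=0x6: shli/RI
  rd: (w>>9)&0x7=0x4 → %r4
  imm: (w>>0)&0x1ff=0x100 → 256

shli %r4, 256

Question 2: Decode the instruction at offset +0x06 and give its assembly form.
cmp %r7, %r1

off 0x06: read 40 1e as little → 0x1e40
  op=0x1e40>>12=0x1 ⇒ cmp (RR)
  rd@[11:9]=0x7 ⇒ %r7
  rs@[8:6]=0x1 ⇒ %r1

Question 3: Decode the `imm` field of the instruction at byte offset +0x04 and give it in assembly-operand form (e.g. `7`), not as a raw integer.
353

[04] 61 c5 → 0xc561
  opcode bits[15:12]=0xc: sbi/RI
  [11:9] rd=2 = %r2
  [8:0] imm=353 = 353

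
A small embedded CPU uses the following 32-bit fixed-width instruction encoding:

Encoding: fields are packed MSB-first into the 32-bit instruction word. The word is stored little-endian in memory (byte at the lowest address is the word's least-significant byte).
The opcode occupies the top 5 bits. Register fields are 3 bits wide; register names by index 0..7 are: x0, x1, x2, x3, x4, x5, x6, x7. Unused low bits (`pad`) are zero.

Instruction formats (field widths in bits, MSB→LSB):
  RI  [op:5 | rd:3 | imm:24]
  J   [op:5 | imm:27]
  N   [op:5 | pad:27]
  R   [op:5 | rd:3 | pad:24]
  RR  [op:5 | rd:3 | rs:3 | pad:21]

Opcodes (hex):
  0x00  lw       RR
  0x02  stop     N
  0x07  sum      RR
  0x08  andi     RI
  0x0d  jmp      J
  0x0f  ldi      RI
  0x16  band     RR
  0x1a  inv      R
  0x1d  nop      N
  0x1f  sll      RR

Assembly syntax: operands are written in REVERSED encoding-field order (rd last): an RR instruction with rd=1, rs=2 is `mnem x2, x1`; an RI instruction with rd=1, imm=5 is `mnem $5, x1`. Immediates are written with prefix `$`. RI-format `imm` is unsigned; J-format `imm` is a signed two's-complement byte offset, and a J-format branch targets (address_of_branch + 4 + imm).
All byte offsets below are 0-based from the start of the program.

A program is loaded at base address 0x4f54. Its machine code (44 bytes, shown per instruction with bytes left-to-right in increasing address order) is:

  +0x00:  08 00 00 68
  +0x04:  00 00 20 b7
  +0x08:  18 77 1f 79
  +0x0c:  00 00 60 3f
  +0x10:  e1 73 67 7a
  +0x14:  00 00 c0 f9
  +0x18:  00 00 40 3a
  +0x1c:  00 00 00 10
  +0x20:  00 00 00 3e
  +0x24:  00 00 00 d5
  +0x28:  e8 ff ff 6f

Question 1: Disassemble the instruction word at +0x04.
band x1, x7

off 0x04: read 00 00 20 b7 as little → 0xb7200000
  top 5b → 0x16 → band [RR]
  rd: (w>>24)&0x7=0x7 → x7
  rs: (w>>21)&0x7=0x1 → x1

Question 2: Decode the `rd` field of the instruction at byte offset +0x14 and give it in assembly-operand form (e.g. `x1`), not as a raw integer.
[14] 00 00 c0 f9 → 0xf9c00000
  opcode bits[31:27]=0x1f: sll/RR
  rd: (w>>24)&0x7=0x1 → x1
  rs: (w>>21)&0x7=0x6 → x6

x1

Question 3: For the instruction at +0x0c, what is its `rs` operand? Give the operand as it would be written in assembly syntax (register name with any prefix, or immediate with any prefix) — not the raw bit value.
x3

+0x0c: 00 00 60 3f ⇒ word 0x3f600000 (little)
  opcode bits[31:27]=0x7: sum/RR
  [26:24] rd=7 = x7
  [23:21] rs=3 = x3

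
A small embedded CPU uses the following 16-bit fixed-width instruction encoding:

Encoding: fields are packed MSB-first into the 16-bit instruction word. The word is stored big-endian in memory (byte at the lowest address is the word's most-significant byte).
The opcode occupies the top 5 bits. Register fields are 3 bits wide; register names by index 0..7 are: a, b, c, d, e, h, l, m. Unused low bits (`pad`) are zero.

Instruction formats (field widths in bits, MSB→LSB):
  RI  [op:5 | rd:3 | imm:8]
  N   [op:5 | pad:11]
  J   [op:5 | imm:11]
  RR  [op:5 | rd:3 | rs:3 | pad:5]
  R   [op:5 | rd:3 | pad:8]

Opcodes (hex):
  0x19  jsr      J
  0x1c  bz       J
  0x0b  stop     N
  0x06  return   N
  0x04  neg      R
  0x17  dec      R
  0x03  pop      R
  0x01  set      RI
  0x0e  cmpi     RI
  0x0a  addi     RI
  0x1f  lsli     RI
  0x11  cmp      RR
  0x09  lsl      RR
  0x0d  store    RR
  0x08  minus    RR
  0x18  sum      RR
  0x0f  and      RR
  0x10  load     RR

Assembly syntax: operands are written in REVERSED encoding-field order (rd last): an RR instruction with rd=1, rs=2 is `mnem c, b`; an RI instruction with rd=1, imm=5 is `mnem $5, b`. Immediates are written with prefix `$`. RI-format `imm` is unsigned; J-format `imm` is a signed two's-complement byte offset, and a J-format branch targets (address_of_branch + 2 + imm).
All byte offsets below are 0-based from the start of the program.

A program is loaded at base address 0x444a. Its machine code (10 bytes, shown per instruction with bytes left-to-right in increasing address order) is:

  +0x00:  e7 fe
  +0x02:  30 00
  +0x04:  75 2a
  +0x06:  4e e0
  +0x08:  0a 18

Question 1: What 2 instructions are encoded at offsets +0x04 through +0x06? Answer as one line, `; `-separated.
cmpi $42, h; lsl m, l

+0x04: 75 2a ⇒ word 0x752a (big)
  opcode bits[15:11]=0xe: cmpi/RI
  rd@[10:8]=0x5 ⇒ h
  imm@[7:0]=0x2a ⇒ $42
+0x06: 4e e0 ⇒ word 0x4ee0 (big)
  opcode bits[15:11]=0x9: lsl/RR
  rd@[10:8]=0x6 ⇒ l
  rs@[7:5]=0x7 ⇒ m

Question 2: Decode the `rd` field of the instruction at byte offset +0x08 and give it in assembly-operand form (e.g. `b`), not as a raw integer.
+0x08: 0a 18 ⇒ word 0x0a18 (big)
  op=0x0a18>>11=0x1 ⇒ set (RI)
  [10:8] rd=2 = c
  [7:0] imm=24 = $24

c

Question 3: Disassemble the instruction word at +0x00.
@+00  big-endian(e7 fe) = 0xe7fe
  top 5b → 0x1c → bz [J]
  imm: (w>>0)&0x7ff=0x7fe (s11→-2) → $-2

bz $-2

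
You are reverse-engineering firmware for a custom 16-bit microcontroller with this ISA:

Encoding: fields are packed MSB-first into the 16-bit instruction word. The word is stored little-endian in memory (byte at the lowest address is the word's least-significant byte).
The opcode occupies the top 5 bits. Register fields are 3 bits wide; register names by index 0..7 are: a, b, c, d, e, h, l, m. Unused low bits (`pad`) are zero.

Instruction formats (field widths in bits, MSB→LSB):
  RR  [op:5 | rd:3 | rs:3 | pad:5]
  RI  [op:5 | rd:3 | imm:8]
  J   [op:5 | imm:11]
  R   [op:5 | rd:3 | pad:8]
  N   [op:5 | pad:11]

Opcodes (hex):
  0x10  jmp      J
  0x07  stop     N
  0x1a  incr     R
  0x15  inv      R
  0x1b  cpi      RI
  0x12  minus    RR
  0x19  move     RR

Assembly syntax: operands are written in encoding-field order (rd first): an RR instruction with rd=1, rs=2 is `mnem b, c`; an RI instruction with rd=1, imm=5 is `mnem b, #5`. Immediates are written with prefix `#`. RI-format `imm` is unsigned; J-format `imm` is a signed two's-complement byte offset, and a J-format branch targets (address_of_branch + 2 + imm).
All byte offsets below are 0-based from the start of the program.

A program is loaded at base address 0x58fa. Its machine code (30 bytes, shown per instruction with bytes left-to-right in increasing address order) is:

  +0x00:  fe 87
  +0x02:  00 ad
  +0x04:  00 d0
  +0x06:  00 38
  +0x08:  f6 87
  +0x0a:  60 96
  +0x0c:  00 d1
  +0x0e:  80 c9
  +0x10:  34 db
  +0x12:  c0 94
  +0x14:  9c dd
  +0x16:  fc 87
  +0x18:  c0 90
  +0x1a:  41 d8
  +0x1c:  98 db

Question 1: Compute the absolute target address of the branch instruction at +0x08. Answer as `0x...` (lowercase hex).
0x58fa

+0x08: f6 87 ⇒ word 0x87f6 (little)
  top 5b → 0x10 → jmp [J]
  imm@[10:0]=0x7f6 (s11→-10) ⇒ #-10
  target = base 0x58fa + off 0x08 + 2 + imm -10 = 0x58fa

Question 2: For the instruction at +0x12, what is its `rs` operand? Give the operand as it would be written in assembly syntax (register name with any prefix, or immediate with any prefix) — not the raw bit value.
l

off 0x12: read c0 94 as little → 0x94c0
  opcode bits[15:11]=0x12: minus/RR
  rd: (w>>8)&0x7=0x4 → e
  rs: (w>>5)&0x7=0x6 → l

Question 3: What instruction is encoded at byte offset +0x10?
off 0x10: read 34 db as little → 0xdb34
  top 5b → 0x1b → cpi [RI]
  rd@[10:8]=0x3 ⇒ d
  imm@[7:0]=0x34 ⇒ #52

cpi d, #52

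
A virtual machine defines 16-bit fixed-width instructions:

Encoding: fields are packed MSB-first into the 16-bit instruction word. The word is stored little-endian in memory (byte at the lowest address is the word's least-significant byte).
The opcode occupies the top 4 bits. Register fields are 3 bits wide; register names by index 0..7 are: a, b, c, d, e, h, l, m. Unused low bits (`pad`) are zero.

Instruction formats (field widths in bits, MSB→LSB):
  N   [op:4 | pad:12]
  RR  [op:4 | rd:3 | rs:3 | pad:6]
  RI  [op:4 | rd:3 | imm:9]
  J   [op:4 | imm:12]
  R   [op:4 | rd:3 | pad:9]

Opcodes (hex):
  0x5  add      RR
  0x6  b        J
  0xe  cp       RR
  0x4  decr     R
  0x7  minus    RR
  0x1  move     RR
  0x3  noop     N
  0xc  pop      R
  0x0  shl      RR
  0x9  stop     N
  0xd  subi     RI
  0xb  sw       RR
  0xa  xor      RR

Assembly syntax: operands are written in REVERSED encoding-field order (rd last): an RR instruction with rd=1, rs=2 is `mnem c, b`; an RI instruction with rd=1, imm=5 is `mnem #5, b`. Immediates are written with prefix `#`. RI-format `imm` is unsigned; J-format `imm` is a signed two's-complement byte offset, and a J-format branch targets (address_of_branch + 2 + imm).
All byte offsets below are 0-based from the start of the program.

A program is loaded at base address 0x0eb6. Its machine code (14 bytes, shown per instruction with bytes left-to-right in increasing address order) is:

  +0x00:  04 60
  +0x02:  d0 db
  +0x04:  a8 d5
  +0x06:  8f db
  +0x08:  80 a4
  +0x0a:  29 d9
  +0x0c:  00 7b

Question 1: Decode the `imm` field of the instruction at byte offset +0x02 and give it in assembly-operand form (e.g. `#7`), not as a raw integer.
#464

[02] d0 db → 0xdbd0
  op=0xdbd0>>12=0xd ⇒ subi (RI)
  rd@[11:9]=0x5 ⇒ h
  imm@[8:0]=0x1d0 ⇒ #464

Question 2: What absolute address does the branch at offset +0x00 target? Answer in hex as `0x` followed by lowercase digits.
0x0ebc

off 0x00: read 04 60 as little → 0x6004
  top 4b → 0x6 → b [J]
  imm: (w>>0)&0xfff=0x4 → #4
  target = base 0x0eb6 + off 0x00 + 2 + imm 4 = 0x0ebc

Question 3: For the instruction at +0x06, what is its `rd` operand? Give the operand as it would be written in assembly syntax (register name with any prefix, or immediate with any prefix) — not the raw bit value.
h

@+06  little-endian(8f db) = 0xdb8f
  op=0xdb8f>>12=0xd ⇒ subi (RI)
  [11:9] rd=5 = h
  [8:0] imm=399 = #399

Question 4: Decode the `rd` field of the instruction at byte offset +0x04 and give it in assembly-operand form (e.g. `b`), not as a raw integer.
c

[04] a8 d5 → 0xd5a8
  top 4b → 0xd → subi [RI]
  [11:9] rd=2 = c
  [8:0] imm=424 = #424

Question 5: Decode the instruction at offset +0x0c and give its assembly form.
off 0x0c: read 00 7b as little → 0x7b00
  opcode bits[15:12]=0x7: minus/RR
  [11:9] rd=5 = h
  [8:6] rs=4 = e

minus e, h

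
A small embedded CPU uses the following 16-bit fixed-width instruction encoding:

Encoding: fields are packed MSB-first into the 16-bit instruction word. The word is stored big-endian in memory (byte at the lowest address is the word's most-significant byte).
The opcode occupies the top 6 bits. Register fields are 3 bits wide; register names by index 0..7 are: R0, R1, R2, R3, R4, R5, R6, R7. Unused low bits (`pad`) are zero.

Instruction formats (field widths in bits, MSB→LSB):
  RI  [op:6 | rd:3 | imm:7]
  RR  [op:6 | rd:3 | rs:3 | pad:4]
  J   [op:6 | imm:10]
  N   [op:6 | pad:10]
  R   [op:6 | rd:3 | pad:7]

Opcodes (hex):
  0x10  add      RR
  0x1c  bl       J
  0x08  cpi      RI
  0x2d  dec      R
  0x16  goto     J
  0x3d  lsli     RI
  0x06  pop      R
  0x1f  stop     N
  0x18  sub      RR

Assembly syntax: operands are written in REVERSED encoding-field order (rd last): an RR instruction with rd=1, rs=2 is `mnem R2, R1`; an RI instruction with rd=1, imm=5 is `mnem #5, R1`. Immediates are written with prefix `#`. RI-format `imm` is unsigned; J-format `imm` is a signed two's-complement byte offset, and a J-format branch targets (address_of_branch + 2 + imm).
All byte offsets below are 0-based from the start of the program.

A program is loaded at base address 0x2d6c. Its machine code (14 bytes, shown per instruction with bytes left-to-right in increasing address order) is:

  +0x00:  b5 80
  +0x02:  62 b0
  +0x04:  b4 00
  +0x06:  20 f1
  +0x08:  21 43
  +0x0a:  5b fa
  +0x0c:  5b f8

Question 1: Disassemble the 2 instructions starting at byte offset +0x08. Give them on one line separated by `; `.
@+08  big-endian(21 43) = 0x2143
  op=0x2143>>10=0x8 ⇒ cpi (RI)
  [9:7] rd=2 = R2
  [6:0] imm=67 = #67
@+0a  big-endian(5b fa) = 0x5bfa
  op=0x5bfa>>10=0x16 ⇒ goto (J)
  [9:0] imm=1018 (s10→-6) = #-6

cpi #67, R2; goto #-6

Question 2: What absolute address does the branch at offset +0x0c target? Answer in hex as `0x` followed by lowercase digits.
0x2d72

[0c] 5b f8 → 0x5bf8
  top 6b → 0x16 → goto [J]
  imm@[9:0]=0x3f8 (s10→-8) ⇒ #-8
  target = base 0x2d6c + off 0x0c + 2 + imm -8 = 0x2d72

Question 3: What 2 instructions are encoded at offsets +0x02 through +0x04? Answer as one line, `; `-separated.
@+02  big-endian(62 b0) = 0x62b0
  top 6b → 0x18 → sub [RR]
  rd: (w>>7)&0x7=0x5 → R5
  rs: (w>>4)&0x7=0x3 → R3
@+04  big-endian(b4 00) = 0xb400
  top 6b → 0x2d → dec [R]
  rd: (w>>7)&0x7=0x0 → R0

sub R3, R5; dec R0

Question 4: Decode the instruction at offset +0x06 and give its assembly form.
@+06  big-endian(20 f1) = 0x20f1
  op=0x20f1>>10=0x8 ⇒ cpi (RI)
  [9:7] rd=1 = R1
  [6:0] imm=113 = #113

cpi #113, R1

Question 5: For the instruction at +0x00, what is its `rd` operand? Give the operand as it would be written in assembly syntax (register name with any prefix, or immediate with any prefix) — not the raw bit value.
[00] b5 80 → 0xb580
  op=0xb580>>10=0x2d ⇒ dec (R)
  rd@[9:7]=0x3 ⇒ R3

R3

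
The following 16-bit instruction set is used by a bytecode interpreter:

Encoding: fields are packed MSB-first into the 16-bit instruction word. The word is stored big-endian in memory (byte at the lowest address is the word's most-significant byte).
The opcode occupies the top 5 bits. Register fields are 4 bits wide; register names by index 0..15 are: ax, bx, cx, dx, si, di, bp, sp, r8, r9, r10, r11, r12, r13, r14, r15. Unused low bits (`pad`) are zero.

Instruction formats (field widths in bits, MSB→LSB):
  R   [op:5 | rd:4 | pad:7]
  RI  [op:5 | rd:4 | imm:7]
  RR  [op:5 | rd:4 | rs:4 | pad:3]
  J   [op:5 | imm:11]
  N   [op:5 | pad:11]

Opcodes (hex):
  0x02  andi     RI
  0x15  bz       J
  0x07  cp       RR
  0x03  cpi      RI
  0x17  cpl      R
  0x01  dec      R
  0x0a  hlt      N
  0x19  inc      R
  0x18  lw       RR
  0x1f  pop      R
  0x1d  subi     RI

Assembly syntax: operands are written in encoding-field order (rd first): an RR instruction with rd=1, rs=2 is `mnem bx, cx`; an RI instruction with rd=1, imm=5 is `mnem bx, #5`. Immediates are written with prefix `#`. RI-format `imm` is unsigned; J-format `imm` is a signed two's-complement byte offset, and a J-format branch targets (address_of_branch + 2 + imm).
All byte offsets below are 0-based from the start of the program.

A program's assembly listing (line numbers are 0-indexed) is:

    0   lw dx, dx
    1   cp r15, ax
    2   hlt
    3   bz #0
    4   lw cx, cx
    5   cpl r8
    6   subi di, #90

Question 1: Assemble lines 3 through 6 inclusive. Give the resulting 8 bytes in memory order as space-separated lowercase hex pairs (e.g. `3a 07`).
line 3 (bz): pack op=0x15:5|imm=0:11 = 0xa800; big→ a8 00
line 4 (lw): pack op=0x18:5|rd=2:4|rs=2:4|pad=0:3 = 0xc110; big→ c1 10
line 5 (cpl): pack op=0x17:5|rd=8:4|pad=0:7 = 0xbc00; big→ bc 00
line 6 (subi): pack op=0x1d:5|rd=5:4|imm=90:7 = 0xeada; big→ ea da

a8 00 c1 10 bc 00 ea da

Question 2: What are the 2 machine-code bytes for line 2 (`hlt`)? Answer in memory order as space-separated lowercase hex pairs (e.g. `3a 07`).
L2: hlt op=0xa:5|pad=0:11 ⇒ 0x5000 ⇒ big 50 00

50 00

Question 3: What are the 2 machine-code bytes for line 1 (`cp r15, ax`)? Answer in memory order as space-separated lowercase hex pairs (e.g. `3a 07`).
line 1 (cp): pack op=0x7:5|rd=15:4|rs=0:4|pad=0:3 = 0x3f80; big→ 3f 80

3f 80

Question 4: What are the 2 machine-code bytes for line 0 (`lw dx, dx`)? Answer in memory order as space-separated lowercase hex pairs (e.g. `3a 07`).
c1 98

line 0 (lw): pack op=0x18:5|rd=3:4|rs=3:4|pad=0:3 = 0xc198; big→ c1 98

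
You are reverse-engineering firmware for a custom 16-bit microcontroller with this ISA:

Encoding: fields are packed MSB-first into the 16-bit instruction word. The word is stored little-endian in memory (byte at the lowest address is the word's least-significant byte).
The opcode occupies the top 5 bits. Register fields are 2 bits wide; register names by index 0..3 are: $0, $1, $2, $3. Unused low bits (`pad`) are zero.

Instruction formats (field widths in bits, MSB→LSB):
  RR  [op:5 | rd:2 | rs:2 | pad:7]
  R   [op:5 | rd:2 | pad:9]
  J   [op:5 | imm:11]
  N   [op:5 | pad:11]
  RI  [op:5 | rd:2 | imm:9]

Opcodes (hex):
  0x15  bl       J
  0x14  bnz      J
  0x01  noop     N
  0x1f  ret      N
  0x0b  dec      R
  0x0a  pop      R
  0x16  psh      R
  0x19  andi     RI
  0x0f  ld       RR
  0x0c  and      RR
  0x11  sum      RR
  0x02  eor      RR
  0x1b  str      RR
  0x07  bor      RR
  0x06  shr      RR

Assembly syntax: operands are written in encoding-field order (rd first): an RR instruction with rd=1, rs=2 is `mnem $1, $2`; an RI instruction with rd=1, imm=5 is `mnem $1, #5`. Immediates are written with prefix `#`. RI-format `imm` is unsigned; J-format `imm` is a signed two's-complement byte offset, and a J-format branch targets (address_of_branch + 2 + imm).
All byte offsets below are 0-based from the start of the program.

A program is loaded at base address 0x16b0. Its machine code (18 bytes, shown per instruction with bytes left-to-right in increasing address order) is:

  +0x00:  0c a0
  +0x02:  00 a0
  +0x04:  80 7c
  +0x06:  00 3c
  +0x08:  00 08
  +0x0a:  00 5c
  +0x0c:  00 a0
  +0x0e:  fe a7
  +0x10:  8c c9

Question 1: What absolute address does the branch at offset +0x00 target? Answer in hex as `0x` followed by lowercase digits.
0x16be

off 0x00: read 0c a0 as little → 0xa00c
  op=0xa00c>>11=0x14 ⇒ bnz (J)
  imm@[10:0]=0xc ⇒ #12
  target = base 0x16b0 + off 0x00 + 2 + imm 12 = 0x16be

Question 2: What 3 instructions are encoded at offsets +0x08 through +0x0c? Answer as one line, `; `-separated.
off 0x08: read 00 08 as little → 0x0800
  op=0x0800>>11=0x1 ⇒ noop (N)
off 0x0a: read 00 5c as little → 0x5c00
  op=0x5c00>>11=0xb ⇒ dec (R)
  rd@[10:9]=0x2 ⇒ $2
off 0x0c: read 00 a0 as little → 0xa000
  op=0xa000>>11=0x14 ⇒ bnz (J)
  imm@[10:0]=0x0 ⇒ #0

noop; dec $2; bnz #0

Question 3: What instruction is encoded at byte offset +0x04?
+0x04: 80 7c ⇒ word 0x7c80 (little)
  top 5b → 0xf → ld [RR]
  [10:9] rd=2 = $2
  [8:7] rs=1 = $1

ld $2, $1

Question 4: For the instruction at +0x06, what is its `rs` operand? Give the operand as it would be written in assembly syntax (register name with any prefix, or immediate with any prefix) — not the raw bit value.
$0

@+06  little-endian(00 3c) = 0x3c00
  top 5b → 0x7 → bor [RR]
  rd: (w>>9)&0x3=0x2 → $2
  rs: (w>>7)&0x3=0x0 → $0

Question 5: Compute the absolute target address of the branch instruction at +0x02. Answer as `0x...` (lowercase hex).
off 0x02: read 00 a0 as little → 0xa000
  op=0xa000>>11=0x14 ⇒ bnz (J)
  imm: (w>>0)&0x7ff=0x0 → #0
  target = base 0x16b0 + off 0x02 + 2 + imm 0 = 0x16b4

0x16b4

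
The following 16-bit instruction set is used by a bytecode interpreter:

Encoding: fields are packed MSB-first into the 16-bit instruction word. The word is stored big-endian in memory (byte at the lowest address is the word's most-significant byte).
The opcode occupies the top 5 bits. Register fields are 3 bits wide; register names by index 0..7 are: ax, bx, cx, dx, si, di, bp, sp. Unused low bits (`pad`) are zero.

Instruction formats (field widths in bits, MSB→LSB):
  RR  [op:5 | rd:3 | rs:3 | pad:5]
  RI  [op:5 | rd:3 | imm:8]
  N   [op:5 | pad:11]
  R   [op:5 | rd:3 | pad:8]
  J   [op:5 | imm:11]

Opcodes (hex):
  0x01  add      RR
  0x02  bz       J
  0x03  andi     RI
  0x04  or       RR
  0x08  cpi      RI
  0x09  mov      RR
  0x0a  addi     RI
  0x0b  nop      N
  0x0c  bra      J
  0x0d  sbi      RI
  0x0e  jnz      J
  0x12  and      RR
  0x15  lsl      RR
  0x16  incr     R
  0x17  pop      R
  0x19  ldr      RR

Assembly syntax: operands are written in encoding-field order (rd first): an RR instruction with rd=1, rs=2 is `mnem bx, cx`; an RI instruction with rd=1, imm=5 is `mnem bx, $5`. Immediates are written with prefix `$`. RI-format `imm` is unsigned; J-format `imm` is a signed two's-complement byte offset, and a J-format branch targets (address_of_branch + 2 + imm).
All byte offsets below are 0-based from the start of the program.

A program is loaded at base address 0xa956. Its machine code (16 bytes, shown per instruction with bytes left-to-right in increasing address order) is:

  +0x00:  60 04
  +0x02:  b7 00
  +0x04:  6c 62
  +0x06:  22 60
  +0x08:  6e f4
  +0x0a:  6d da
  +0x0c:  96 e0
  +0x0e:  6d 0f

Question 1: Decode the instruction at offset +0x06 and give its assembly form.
or cx, dx

[06] 22 60 → 0x2260
  op=0x2260>>11=0x4 ⇒ or (RR)
  [10:8] rd=2 = cx
  [7:5] rs=3 = dx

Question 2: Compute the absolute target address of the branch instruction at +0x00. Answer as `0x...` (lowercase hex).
0xa95c

off 0x00: read 60 04 as big → 0x6004
  top 5b → 0xc → bra [J]
  imm: (w>>0)&0x7ff=0x4 → $4
  target = base 0xa956 + off 0x00 + 2 + imm 4 = 0xa95c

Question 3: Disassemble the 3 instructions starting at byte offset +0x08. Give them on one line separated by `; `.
@+08  big-endian(6e f4) = 0x6ef4
  top 5b → 0xd → sbi [RI]
  [10:8] rd=6 = bp
  [7:0] imm=244 = $244
@+0a  big-endian(6d da) = 0x6dda
  top 5b → 0xd → sbi [RI]
  [10:8] rd=5 = di
  [7:0] imm=218 = $218
@+0c  big-endian(96 e0) = 0x96e0
  top 5b → 0x12 → and [RR]
  [10:8] rd=6 = bp
  [7:5] rs=7 = sp

sbi bp, $244; sbi di, $218; and bp, sp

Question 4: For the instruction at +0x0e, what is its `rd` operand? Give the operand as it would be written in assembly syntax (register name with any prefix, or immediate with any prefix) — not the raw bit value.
+0x0e: 6d 0f ⇒ word 0x6d0f (big)
  top 5b → 0xd → sbi [RI]
  [10:8] rd=5 = di
  [7:0] imm=15 = $15

di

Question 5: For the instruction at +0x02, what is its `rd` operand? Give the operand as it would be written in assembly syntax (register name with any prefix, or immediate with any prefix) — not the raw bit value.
sp

[02] b7 00 → 0xb700
  op=0xb700>>11=0x16 ⇒ incr (R)
  [10:8] rd=7 = sp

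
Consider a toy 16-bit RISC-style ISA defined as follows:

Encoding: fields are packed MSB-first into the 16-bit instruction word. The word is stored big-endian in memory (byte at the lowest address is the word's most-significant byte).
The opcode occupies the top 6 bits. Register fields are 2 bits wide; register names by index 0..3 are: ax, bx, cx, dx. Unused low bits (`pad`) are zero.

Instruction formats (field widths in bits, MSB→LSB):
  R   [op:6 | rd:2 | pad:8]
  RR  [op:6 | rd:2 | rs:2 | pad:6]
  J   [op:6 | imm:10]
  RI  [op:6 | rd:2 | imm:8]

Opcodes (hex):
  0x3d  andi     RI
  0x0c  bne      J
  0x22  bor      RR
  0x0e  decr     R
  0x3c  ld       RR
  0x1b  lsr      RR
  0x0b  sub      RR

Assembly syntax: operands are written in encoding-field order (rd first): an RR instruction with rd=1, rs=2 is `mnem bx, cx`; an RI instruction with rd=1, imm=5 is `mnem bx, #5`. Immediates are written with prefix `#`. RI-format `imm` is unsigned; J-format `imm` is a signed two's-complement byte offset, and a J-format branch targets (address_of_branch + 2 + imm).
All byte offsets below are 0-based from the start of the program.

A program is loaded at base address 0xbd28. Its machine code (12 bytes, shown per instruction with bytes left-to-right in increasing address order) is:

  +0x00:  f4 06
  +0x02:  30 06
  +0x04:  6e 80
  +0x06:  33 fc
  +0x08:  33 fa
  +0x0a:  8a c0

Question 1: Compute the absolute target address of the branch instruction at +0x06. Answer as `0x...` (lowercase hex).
0xbd2c

+0x06: 33 fc ⇒ word 0x33fc (big)
  opcode bits[15:10]=0xc: bne/J
  imm@[9:0]=0x3fc (s10→-4) ⇒ #-4
  target = base 0xbd28 + off 0x06 + 2 + imm -4 = 0xbd2c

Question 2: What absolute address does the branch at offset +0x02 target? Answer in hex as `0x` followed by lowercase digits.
0xbd32

[02] 30 06 → 0x3006
  opcode bits[15:10]=0xc: bne/J
  [9:0] imm=6 = #6
  target = base 0xbd28 + off 0x02 + 2 + imm 6 = 0xbd32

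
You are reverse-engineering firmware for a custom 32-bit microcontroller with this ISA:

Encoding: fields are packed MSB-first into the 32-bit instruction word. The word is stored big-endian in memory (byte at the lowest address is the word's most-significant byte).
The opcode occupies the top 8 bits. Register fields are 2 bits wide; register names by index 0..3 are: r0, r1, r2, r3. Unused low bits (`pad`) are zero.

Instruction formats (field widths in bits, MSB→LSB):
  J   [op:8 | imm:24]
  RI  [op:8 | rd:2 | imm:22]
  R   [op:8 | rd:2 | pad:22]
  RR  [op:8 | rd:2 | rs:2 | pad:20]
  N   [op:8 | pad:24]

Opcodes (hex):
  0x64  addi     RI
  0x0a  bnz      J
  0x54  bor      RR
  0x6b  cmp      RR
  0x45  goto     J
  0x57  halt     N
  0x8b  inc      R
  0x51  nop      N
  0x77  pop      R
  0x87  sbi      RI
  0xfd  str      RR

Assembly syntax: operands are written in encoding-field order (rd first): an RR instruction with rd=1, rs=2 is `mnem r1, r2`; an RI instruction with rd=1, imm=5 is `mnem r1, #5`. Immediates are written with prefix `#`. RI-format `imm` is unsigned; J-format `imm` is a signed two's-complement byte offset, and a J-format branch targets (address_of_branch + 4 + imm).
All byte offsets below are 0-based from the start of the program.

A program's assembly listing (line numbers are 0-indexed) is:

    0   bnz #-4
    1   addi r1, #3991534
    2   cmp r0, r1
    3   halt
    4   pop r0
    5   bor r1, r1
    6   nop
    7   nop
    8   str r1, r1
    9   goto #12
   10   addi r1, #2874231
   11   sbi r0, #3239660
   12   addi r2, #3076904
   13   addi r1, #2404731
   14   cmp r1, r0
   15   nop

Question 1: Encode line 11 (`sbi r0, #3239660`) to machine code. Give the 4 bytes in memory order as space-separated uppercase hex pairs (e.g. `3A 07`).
87 31 6E EC

11. sbi fields op=0x87:8|rd=0:2|imm=3239660:22 → word 87316eech → 87 31 6e ec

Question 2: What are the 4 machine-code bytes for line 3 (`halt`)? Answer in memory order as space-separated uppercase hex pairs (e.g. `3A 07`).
57 00 00 00

3. halt fields op=0x57:8|pad=0:24 → word 57000000h → 57 00 00 00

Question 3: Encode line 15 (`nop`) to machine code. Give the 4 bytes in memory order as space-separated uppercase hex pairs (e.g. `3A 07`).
51 00 00 00

L15: nop op=0x51:8|pad=0:24 ⇒ 0x51000000 ⇒ big 51 00 00 00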